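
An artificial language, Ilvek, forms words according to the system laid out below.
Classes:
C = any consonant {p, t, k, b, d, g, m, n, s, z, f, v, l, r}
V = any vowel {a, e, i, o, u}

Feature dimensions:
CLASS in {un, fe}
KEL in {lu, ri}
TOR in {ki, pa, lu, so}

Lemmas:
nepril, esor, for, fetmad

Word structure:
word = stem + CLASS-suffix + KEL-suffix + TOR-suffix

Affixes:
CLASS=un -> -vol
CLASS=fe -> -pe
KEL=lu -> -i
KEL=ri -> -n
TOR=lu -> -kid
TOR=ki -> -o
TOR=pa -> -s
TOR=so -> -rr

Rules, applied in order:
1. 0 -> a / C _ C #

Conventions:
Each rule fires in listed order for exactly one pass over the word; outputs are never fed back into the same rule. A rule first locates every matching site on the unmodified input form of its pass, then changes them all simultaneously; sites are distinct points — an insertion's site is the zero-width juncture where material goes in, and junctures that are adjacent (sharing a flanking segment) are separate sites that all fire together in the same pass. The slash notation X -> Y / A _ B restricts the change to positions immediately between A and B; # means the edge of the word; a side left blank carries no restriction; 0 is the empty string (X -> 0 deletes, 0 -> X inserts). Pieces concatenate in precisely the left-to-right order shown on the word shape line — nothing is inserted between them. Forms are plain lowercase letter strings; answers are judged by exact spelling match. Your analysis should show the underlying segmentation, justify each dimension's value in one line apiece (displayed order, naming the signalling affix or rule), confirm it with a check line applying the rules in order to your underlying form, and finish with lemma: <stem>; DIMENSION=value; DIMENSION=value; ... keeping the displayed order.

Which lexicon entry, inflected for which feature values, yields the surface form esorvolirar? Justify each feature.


underlying: esor-vol-i-rr
CLASS=un - signalled by the affix -vol
KEL=lu - signalled by the affix -i
TOR=so - signalled by the affix -rr
check: esorvolirr -> esorvolirar
lemma: esor; CLASS=un; KEL=lu; TOR=so


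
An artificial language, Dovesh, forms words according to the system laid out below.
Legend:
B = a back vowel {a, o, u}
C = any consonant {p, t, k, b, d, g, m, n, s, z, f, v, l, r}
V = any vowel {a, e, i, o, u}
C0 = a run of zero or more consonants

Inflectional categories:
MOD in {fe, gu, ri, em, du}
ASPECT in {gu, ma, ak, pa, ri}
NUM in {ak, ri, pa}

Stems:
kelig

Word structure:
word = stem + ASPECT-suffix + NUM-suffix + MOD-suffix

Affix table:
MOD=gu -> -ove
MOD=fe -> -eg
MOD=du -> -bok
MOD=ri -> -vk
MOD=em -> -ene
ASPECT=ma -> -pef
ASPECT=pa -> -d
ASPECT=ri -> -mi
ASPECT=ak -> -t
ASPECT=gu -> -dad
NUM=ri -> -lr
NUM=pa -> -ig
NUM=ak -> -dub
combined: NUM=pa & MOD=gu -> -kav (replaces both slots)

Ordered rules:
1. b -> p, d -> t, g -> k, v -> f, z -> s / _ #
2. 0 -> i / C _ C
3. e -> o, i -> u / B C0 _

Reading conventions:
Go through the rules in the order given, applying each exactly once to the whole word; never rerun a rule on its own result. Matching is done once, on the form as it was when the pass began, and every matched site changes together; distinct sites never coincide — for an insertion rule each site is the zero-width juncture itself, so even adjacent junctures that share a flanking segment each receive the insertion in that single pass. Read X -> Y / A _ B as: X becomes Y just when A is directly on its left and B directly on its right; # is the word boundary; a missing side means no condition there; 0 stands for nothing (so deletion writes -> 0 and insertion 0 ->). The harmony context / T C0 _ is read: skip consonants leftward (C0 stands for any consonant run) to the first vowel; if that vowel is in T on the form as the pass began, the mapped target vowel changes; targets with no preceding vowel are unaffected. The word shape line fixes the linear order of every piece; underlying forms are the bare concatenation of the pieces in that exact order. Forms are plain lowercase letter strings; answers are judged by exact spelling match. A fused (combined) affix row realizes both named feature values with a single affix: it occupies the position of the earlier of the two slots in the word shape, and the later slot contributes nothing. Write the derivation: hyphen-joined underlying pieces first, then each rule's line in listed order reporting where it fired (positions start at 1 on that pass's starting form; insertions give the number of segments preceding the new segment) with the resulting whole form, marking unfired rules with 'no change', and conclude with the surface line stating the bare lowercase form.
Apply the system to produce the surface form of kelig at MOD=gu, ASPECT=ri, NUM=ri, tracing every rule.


underlying: kelig-mi-lr-ove
1. b -> p, d -> t, g -> k, v -> f, z -> s / _ #: no change
2. 0 -> i / C _ C: inserts after position(s) 5, 8: keligimilirove
3. e -> o, i -> u / B C0 _: fires at position(s) 14: keligimilirovo
surface: keligimilirovo


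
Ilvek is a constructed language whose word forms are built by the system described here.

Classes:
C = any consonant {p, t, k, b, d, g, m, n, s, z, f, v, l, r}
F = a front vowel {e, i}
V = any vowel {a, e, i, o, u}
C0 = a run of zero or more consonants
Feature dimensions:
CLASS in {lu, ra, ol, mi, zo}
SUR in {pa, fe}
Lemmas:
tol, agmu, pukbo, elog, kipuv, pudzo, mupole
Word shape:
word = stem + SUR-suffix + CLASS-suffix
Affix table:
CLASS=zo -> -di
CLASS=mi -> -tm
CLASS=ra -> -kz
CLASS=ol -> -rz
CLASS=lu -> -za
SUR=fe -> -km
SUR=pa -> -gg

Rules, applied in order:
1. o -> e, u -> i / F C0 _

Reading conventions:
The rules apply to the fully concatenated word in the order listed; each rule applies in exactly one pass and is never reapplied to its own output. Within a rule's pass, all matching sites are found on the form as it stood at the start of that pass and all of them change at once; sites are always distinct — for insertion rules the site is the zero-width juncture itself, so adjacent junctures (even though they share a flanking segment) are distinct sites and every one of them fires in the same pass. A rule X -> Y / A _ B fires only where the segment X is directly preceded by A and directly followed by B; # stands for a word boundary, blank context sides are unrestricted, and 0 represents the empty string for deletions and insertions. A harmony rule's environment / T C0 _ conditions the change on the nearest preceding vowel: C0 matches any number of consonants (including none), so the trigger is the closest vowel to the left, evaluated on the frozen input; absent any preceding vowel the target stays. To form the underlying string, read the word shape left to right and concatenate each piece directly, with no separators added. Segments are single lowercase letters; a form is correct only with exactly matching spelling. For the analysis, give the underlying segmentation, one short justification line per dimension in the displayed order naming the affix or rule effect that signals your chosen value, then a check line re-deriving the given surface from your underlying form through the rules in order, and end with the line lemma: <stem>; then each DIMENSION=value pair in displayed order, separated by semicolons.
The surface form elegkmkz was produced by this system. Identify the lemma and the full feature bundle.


underlying: elog-km-kz
CLASS=ra - signalled by the affix -kz
SUR=fe - signalled by the affix -km
check: elogkmkz -> elegkmkz
lemma: elog; CLASS=ra; SUR=fe


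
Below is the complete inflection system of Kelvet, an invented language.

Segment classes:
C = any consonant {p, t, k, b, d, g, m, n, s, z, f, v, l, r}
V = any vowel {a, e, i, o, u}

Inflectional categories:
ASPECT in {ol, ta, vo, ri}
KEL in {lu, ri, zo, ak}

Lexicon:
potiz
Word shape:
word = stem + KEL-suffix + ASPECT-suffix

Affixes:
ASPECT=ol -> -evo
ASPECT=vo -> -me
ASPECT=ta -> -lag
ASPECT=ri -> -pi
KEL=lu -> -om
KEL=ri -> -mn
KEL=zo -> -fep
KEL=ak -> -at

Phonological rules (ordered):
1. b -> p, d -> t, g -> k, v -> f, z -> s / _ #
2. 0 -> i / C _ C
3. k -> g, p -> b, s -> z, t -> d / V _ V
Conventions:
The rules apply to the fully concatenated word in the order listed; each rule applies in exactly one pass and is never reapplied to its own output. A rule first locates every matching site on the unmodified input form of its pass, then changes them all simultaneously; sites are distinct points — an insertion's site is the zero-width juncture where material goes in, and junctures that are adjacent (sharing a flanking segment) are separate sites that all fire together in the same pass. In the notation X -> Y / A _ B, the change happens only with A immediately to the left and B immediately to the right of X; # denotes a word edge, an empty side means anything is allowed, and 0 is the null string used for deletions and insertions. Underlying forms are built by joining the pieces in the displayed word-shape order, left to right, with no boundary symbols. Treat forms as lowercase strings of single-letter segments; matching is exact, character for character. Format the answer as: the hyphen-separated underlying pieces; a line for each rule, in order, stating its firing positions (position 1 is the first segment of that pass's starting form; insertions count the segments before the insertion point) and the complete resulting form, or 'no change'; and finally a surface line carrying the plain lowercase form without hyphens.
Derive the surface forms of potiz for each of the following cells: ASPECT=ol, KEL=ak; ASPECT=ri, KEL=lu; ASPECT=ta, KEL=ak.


cell ASPECT=ol, KEL=ak:
underlying: potiz-at-evo
1. b -> p, d -> t, g -> k, v -> f, z -> s / _ #: no change
2. 0 -> i / C _ C: no change
3. k -> g, p -> b, s -> z, t -> d / V _ V: fires at position(s) 3, 7: podizadevo
surface: podizadevo

cell ASPECT=ri, KEL=lu:
underlying: potiz-om-pi
1. b -> p, d -> t, g -> k, v -> f, z -> s / _ #: no change
2. 0 -> i / C _ C: inserts after position(s) 7: potizomipi
3. k -> g, p -> b, s -> z, t -> d / V _ V: fires at position(s) 3, 9: podizomibi
surface: podizomibi

cell ASPECT=ta, KEL=ak:
underlying: potiz-at-lag
1. b -> p, d -> t, g -> k, v -> f, z -> s / _ #: fires at position(s) 10: potizatlak
2. 0 -> i / C _ C: inserts after position(s) 7: potizatilak
3. k -> g, p -> b, s -> z, t -> d / V _ V: fires at position(s) 3, 7: podizadilak
surface: podizadilak


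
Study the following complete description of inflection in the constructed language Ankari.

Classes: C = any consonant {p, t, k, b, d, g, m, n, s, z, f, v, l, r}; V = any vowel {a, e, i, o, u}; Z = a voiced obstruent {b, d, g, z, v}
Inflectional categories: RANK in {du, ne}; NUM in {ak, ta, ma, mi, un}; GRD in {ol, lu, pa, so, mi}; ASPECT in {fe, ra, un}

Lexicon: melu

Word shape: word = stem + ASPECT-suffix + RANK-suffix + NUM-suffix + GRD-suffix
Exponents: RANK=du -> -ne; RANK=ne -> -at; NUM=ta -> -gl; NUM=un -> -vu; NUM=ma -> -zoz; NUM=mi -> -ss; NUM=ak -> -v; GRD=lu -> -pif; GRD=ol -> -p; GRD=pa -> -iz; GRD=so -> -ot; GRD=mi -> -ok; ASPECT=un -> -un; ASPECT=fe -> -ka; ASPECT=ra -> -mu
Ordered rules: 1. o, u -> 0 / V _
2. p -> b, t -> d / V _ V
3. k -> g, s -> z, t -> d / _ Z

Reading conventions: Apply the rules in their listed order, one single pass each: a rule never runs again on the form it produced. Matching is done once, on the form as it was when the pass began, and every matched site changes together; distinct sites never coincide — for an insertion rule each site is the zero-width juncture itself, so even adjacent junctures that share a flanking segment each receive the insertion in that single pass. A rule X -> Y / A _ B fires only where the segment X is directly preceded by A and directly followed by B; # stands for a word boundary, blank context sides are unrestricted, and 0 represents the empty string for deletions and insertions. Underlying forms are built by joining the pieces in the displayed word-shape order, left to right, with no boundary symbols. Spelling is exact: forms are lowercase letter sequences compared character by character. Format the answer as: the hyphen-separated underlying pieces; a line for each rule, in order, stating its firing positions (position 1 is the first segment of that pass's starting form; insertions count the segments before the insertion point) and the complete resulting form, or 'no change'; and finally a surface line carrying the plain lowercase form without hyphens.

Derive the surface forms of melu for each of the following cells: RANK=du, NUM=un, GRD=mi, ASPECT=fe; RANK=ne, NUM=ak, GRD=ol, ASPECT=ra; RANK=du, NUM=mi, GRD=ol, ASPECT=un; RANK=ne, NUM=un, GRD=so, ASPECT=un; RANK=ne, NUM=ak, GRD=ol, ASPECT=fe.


cell RANK=du, NUM=un, GRD=mi, ASPECT=fe:
underlying: melu-ka-ne-vu-ok
1. o, u -> 0 / V _: fires at position(s) 11: melukanevuk
2. p -> b, t -> d / V _ V: no change
3. k -> g, s -> z, t -> d / _ Z: no change
surface: melukanevuk

cell RANK=ne, NUM=ak, GRD=ol, ASPECT=ra:
underlying: melu-mu-at-v-p
1. o, u -> 0 / V _: no change
2. p -> b, t -> d / V _ V: no change
3. k -> g, s -> z, t -> d / _ Z: fires at position(s) 8: melumuadvp
surface: melumuadvp

cell RANK=du, NUM=mi, GRD=ol, ASPECT=un:
underlying: melu-un-ne-ss-p
1. o, u -> 0 / V _: fires at position(s) 5: melunnessp
2. p -> b, t -> d / V _ V: no change
3. k -> g, s -> z, t -> d / _ Z: no change
surface: melunnessp

cell RANK=ne, NUM=un, GRD=so, ASPECT=un:
underlying: melu-un-at-vu-ot
1. o, u -> 0 / V _: fires at position(s) 5, 11: melunatvut
2. p -> b, t -> d / V _ V: no change
3. k -> g, s -> z, t -> d / _ Z: fires at position(s) 7: melunadvut
surface: melunadvut

cell RANK=ne, NUM=ak, GRD=ol, ASPECT=fe:
underlying: melu-ka-at-v-p
1. o, u -> 0 / V _: no change
2. p -> b, t -> d / V _ V: no change
3. k -> g, s -> z, t -> d / _ Z: fires at position(s) 8: melukaadvp
surface: melukaadvp


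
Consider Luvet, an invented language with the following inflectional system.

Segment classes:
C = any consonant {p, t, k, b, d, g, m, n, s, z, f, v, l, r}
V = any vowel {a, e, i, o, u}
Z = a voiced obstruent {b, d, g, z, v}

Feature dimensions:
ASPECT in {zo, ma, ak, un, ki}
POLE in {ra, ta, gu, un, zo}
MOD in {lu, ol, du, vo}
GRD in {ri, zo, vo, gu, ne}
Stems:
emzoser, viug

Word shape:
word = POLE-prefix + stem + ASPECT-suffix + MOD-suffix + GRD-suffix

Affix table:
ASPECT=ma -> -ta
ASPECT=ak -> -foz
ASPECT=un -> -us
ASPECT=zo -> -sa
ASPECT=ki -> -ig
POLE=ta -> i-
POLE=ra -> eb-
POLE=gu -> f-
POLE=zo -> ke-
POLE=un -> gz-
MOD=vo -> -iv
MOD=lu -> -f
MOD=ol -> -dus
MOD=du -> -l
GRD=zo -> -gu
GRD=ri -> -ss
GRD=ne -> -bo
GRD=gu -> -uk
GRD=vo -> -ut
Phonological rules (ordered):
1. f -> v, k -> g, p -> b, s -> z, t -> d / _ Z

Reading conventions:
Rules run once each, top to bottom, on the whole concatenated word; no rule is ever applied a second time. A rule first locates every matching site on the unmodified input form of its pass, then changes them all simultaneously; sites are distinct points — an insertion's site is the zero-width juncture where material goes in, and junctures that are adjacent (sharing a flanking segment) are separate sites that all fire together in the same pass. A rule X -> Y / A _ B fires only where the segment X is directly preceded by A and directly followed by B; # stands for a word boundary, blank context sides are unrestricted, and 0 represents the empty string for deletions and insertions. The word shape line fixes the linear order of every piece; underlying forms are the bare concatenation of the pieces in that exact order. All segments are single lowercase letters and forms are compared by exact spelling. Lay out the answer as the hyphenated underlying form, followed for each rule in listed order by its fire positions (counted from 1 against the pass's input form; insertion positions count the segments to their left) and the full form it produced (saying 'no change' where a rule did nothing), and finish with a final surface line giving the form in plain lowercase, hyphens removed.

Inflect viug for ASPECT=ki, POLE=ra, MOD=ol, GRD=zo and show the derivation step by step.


underlying: eb-viug-ig-dus-gu
1. f -> v, k -> g, p -> b, s -> z, t -> d / _ Z: fires at position(s) 11: ebviugigduzgu
surface: ebviugigduzgu


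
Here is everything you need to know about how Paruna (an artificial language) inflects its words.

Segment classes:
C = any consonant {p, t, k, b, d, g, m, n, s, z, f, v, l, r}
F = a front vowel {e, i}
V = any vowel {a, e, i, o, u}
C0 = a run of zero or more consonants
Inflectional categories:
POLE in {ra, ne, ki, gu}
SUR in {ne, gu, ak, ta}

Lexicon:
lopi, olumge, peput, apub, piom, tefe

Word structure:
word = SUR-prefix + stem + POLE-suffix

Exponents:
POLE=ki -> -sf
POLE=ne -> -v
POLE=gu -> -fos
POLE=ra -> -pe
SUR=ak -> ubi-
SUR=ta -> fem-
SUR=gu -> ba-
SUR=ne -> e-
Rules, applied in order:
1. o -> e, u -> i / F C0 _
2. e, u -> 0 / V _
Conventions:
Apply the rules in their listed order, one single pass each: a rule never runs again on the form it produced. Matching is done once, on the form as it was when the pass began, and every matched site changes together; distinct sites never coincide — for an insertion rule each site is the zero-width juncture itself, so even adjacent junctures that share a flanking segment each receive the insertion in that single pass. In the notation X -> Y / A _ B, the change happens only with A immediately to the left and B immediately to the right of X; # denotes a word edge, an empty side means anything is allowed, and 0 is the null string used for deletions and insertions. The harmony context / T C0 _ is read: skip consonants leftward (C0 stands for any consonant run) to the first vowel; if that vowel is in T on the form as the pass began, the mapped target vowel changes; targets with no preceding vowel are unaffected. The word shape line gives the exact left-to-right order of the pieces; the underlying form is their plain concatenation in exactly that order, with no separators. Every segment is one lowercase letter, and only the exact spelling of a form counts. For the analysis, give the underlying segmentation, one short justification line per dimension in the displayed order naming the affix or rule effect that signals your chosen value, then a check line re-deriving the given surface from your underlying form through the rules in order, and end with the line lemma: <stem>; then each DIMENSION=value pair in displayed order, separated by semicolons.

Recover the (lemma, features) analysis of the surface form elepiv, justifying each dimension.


underlying: e-lopi-v
POLE=ne - signalled by the affix -v
SUR=ne - signalled by the affix e-
check: elopiv -> elepiv -> elepiv
lemma: lopi; POLE=ne; SUR=ne


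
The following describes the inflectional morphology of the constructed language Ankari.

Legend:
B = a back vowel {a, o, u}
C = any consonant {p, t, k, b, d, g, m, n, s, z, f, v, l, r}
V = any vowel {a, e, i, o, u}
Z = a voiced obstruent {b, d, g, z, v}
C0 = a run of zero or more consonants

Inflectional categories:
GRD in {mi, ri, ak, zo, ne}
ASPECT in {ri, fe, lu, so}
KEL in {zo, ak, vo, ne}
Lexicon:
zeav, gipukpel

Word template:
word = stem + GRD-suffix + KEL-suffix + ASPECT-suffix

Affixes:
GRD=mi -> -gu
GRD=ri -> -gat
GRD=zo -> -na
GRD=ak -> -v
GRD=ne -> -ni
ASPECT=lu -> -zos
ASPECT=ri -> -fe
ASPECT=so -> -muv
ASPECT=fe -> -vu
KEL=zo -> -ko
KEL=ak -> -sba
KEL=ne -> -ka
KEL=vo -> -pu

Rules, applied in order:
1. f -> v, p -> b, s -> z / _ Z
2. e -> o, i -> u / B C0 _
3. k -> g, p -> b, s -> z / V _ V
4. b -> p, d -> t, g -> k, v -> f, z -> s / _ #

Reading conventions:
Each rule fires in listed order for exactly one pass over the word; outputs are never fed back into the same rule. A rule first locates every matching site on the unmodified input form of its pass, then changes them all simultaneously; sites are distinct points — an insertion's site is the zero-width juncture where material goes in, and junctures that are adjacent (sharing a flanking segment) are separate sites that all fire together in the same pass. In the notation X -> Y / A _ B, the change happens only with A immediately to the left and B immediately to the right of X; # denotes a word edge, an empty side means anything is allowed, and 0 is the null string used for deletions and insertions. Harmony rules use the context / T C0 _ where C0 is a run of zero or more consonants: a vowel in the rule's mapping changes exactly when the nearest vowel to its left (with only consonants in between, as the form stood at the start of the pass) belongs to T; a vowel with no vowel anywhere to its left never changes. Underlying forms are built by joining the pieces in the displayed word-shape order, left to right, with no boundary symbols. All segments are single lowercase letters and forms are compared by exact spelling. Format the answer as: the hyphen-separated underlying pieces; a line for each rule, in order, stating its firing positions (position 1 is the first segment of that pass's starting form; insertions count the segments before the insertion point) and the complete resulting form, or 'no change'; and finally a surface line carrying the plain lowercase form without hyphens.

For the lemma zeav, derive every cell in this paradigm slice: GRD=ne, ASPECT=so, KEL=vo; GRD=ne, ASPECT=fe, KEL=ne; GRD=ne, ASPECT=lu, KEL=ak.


cell GRD=ne, ASPECT=so, KEL=vo:
underlying: zeav-ni-pu-muv
1. f -> v, p -> b, s -> z / _ Z: no change
2. e -> o, i -> u / B C0 _: fires at position(s) 6: zeavnupumuv
3. k -> g, p -> b, s -> z / V _ V: fires at position(s) 7: zeavnubumuv
4. b -> p, d -> t, g -> k, v -> f, z -> s / _ #: fires at position(s) 11: zeavnubumuf
surface: zeavnubumuf

cell GRD=ne, ASPECT=fe, KEL=ne:
underlying: zeav-ni-ka-vu
1. f -> v, p -> b, s -> z / _ Z: no change
2. e -> o, i -> u / B C0 _: fires at position(s) 6: zeavnukavu
3. k -> g, p -> b, s -> z / V _ V: fires at position(s) 7: zeavnugavu
4. b -> p, d -> t, g -> k, v -> f, z -> s / _ #: no change
surface: zeavnugavu

cell GRD=ne, ASPECT=lu, KEL=ak:
underlying: zeav-ni-sba-zos
1. f -> v, p -> b, s -> z / _ Z: fires at position(s) 7: zeavnizbazos
2. e -> o, i -> u / B C0 _: fires at position(s) 6: zeavnuzbazos
3. k -> g, p -> b, s -> z / V _ V: no change
4. b -> p, d -> t, g -> k, v -> f, z -> s / _ #: no change
surface: zeavnuzbazos


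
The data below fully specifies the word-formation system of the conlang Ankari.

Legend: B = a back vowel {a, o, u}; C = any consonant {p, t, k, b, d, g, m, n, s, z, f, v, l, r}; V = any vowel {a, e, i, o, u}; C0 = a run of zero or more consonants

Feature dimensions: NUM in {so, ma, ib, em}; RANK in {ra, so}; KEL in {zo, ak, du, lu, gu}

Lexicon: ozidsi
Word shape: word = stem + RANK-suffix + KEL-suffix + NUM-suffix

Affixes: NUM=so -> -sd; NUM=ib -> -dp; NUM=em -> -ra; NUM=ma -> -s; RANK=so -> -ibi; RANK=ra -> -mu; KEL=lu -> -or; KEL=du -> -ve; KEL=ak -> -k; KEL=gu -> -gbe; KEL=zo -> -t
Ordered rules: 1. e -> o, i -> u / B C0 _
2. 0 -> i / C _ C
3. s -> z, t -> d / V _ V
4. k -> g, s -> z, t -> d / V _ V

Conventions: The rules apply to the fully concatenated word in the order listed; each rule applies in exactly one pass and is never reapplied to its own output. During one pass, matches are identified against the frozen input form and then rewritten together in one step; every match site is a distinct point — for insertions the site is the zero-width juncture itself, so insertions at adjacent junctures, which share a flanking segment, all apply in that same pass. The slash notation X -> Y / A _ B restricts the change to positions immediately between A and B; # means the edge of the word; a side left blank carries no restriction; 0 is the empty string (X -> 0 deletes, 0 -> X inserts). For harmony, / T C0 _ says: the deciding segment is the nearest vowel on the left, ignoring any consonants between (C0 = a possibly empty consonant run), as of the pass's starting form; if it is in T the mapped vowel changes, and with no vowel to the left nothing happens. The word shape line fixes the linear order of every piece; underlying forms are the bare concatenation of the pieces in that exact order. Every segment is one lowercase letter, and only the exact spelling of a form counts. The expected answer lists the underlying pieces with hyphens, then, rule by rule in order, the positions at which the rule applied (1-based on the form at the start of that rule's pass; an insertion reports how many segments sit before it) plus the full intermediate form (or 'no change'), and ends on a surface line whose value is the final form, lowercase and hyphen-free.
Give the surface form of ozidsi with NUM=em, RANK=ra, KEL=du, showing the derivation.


underlying: ozidsi-mu-ve-ra
1. e -> o, i -> u / B C0 _: fires at position(s) 3, 10: ozudsimuvora
2. 0 -> i / C _ C: inserts after position(s) 4: ozudisimuvora
3. s -> z, t -> d / V _ V: fires at position(s) 6: ozudizimuvora
4. k -> g, s -> z, t -> d / V _ V: no change
surface: ozudizimuvora


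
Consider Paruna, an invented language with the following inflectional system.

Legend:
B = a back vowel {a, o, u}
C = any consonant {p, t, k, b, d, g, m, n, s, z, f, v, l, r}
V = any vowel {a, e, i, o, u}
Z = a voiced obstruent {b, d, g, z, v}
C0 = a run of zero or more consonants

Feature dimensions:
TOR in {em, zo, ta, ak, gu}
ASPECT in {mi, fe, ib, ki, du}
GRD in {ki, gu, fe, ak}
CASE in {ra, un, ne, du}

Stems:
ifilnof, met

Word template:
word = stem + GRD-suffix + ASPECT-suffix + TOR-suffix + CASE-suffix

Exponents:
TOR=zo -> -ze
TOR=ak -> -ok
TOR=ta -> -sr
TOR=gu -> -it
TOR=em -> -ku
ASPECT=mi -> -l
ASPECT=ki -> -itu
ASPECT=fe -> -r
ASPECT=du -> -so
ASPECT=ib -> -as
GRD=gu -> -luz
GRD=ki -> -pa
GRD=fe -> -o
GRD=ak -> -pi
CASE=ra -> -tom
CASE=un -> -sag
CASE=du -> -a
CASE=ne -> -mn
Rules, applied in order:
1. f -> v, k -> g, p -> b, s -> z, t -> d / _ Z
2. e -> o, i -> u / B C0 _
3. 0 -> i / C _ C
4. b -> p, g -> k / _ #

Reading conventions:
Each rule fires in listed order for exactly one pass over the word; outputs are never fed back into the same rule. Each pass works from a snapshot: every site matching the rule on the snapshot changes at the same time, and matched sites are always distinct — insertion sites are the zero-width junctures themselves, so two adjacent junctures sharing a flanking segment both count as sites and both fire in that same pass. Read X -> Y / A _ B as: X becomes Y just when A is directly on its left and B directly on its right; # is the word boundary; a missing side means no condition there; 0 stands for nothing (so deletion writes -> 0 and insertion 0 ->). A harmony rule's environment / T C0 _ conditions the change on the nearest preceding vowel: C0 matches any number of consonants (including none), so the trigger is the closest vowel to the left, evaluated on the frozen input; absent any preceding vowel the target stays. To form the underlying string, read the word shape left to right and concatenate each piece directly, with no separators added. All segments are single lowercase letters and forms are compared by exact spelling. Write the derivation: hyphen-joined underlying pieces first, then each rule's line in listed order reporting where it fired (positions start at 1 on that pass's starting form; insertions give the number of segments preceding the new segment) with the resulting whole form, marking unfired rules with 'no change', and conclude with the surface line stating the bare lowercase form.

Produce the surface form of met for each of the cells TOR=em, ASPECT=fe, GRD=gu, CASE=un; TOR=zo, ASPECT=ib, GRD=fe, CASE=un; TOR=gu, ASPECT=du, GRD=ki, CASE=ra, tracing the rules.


cell TOR=em, ASPECT=fe, GRD=gu, CASE=un:
underlying: met-luz-r-ku-sag
1. f -> v, k -> g, p -> b, s -> z, t -> d / _ Z: no change
2. e -> o, i -> u / B C0 _: no change
3. 0 -> i / C _ C: inserts after position(s) 3, 6, 7: metiluzirikusag
4. b -> p, g -> k / _ #: fires at position(s) 15: metiluzirikusak
surface: metiluzirikusak

cell TOR=zo, ASPECT=ib, GRD=fe, CASE=un:
underlying: met-o-as-ze-sag
1. f -> v, k -> g, p -> b, s -> z, t -> d / _ Z: fires at position(s) 6: metoazzesag
2. e -> o, i -> u / B C0 _: fires at position(s) 8: metoazzosag
3. 0 -> i / C _ C: inserts after position(s) 6: metoazizosag
4. b -> p, g -> k / _ #: fires at position(s) 12: metoazizosak
surface: metoazizosak

cell TOR=gu, ASPECT=du, GRD=ki, CASE=ra:
underlying: met-pa-so-it-tom
1. f -> v, k -> g, p -> b, s -> z, t -> d / _ Z: no change
2. e -> o, i -> u / B C0 _: fires at position(s) 8: metpasouttom
3. 0 -> i / C _ C: inserts after position(s) 3, 9: metipasoutitom
4. b -> p, g -> k / _ #: no change
surface: metipasoutitom


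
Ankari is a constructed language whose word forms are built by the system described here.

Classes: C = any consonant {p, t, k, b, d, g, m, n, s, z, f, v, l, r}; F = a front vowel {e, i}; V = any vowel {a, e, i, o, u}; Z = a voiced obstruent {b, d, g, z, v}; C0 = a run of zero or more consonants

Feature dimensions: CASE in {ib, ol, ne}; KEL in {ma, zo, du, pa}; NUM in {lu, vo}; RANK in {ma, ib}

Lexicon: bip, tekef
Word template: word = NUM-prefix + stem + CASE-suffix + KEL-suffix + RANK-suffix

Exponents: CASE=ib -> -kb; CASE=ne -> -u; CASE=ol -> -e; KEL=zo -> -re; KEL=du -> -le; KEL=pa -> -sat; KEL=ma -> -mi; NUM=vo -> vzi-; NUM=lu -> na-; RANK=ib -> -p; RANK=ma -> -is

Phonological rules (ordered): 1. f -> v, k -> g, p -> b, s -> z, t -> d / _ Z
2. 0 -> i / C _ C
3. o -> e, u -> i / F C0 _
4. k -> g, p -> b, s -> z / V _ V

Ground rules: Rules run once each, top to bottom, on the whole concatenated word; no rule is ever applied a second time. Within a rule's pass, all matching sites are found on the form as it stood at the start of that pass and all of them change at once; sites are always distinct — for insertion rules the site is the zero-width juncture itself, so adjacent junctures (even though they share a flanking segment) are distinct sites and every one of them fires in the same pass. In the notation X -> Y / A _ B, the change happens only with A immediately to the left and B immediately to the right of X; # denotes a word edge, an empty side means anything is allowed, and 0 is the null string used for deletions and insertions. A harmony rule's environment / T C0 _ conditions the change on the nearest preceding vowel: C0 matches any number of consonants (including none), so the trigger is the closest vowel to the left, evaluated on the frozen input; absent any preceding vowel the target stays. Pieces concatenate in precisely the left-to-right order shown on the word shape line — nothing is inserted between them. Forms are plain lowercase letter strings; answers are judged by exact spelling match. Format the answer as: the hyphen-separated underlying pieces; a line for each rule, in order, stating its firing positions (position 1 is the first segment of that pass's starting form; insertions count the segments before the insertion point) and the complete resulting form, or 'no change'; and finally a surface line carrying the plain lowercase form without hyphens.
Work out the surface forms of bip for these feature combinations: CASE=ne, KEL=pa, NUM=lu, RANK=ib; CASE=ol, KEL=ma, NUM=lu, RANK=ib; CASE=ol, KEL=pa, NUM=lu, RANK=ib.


cell CASE=ne, KEL=pa, NUM=lu, RANK=ib:
underlying: na-bip-u-sat-p
1. f -> v, k -> g, p -> b, s -> z, t -> d / _ Z: no change
2. 0 -> i / C _ C: inserts after position(s) 9: nabipusatip
3. o -> e, u -> i / F C0 _: fires at position(s) 6: nabipisatip
4. k -> g, p -> b, s -> z / V _ V: fires at position(s) 5, 7: nabibizatip
surface: nabibizatip

cell CASE=ol, KEL=ma, NUM=lu, RANK=ib:
underlying: na-bip-e-mi-p
1. f -> v, k -> g, p -> b, s -> z, t -> d / _ Z: no change
2. 0 -> i / C _ C: no change
3. o -> e, u -> i / F C0 _: no change
4. k -> g, p -> b, s -> z / V _ V: fires at position(s) 5: nabibemip
surface: nabibemip

cell CASE=ol, KEL=pa, NUM=lu, RANK=ib:
underlying: na-bip-e-sat-p
1. f -> v, k -> g, p -> b, s -> z, t -> d / _ Z: no change
2. 0 -> i / C _ C: inserts after position(s) 9: nabipesatip
3. o -> e, u -> i / F C0 _: no change
4. k -> g, p -> b, s -> z / V _ V: fires at position(s) 5, 7: nabibezatip
surface: nabibezatip


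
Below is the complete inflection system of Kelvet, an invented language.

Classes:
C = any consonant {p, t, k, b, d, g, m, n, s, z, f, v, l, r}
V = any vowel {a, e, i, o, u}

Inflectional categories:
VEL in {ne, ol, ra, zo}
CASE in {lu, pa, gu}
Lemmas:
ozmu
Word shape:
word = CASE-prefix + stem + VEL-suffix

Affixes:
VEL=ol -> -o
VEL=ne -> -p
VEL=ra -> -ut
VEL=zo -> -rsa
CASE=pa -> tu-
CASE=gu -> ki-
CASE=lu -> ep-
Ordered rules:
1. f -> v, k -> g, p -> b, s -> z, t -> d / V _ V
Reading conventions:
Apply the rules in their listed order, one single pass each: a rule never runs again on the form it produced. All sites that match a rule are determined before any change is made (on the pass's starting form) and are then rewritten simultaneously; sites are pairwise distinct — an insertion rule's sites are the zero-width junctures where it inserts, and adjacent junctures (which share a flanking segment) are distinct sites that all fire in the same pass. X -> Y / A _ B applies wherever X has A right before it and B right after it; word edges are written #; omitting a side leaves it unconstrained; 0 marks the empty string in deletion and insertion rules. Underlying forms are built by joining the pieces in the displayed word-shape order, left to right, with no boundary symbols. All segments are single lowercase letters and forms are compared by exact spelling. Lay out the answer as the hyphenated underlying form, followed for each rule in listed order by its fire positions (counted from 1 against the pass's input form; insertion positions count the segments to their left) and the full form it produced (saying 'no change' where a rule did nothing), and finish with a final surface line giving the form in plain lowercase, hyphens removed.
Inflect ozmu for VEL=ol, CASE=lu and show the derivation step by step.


underlying: ep-ozmu-o
1. f -> v, k -> g, p -> b, s -> z, t -> d / V _ V: fires at position(s) 2: ebozmuo
surface: ebozmuo


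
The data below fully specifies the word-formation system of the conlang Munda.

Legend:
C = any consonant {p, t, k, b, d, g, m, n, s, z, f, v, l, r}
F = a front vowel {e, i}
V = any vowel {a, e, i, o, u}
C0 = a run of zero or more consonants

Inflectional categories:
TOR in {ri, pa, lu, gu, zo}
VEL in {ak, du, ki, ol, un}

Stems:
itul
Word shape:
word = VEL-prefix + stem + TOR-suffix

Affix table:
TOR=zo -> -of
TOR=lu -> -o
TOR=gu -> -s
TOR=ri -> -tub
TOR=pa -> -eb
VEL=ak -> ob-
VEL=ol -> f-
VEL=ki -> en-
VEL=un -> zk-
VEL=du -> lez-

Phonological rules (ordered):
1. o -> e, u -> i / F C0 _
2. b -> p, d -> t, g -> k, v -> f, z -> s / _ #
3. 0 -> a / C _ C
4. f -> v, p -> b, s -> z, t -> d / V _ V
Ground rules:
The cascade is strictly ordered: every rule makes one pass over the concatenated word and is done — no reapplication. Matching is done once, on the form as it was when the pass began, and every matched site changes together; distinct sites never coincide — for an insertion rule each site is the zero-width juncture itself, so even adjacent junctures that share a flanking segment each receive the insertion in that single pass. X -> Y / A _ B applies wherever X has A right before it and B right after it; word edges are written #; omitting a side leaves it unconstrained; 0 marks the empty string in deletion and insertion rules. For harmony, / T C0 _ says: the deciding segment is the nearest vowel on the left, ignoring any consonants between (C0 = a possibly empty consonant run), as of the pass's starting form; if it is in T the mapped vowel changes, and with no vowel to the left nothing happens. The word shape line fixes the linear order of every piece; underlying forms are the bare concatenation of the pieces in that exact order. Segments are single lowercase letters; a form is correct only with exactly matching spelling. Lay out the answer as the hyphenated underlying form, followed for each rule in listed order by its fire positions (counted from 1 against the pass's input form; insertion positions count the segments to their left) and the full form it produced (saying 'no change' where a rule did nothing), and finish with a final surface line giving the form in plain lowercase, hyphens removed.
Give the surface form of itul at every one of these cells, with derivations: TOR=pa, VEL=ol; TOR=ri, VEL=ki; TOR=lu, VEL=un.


cell TOR=pa, VEL=ol:
underlying: f-itul-eb
1. o -> e, u -> i / F C0 _: fires at position(s) 4: fitileb
2. b -> p, d -> t, g -> k, v -> f, z -> s / _ #: fires at position(s) 7: fitilep
3. 0 -> a / C _ C: no change
4. f -> v, p -> b, s -> z, t -> d / V _ V: fires at position(s) 3: fidilep
surface: fidilep

cell TOR=ri, VEL=ki:
underlying: en-itul-tub
1. o -> e, u -> i / F C0 _: fires at position(s) 5: enitiltub
2. b -> p, d -> t, g -> k, v -> f, z -> s / _ #: fires at position(s) 9: enitiltup
3. 0 -> a / C _ C: inserts after position(s) 6: enitilatup
4. f -> v, p -> b, s -> z, t -> d / V _ V: fires at position(s) 4, 8: enidiladup
surface: enidiladup

cell TOR=lu, VEL=un:
underlying: zk-itul-o
1. o -> e, u -> i / F C0 _: fires at position(s) 5: zkitilo
2. b -> p, d -> t, g -> k, v -> f, z -> s / _ #: no change
3. 0 -> a / C _ C: inserts after position(s) 1: zakitilo
4. f -> v, p -> b, s -> z, t -> d / V _ V: fires at position(s) 5: zakidilo
surface: zakidilo


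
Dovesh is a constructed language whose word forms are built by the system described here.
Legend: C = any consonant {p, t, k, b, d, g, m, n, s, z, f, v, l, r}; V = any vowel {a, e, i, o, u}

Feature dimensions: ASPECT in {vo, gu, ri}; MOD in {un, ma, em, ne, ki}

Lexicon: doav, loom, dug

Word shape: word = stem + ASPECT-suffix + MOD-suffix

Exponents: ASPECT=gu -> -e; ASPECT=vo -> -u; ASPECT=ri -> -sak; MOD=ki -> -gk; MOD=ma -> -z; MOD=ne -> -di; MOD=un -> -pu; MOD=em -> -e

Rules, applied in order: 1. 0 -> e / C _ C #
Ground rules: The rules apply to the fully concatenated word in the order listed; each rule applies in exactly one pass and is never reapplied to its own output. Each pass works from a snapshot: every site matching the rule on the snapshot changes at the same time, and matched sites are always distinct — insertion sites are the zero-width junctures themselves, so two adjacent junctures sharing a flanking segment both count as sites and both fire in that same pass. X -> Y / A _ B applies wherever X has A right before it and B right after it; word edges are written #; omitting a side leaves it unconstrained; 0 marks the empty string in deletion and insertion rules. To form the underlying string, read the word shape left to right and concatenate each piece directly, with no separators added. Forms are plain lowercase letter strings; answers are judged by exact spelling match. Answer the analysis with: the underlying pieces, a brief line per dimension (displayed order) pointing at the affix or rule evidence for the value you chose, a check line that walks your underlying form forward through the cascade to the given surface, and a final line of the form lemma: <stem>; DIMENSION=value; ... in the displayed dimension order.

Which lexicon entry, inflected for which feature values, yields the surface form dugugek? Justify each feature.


underlying: dug-u-gk
ASPECT=vo - signalled by the affix -u
MOD=ki - signalled by the affix -gk
check: dugugk -> dugugek
lemma: dug; ASPECT=vo; MOD=ki


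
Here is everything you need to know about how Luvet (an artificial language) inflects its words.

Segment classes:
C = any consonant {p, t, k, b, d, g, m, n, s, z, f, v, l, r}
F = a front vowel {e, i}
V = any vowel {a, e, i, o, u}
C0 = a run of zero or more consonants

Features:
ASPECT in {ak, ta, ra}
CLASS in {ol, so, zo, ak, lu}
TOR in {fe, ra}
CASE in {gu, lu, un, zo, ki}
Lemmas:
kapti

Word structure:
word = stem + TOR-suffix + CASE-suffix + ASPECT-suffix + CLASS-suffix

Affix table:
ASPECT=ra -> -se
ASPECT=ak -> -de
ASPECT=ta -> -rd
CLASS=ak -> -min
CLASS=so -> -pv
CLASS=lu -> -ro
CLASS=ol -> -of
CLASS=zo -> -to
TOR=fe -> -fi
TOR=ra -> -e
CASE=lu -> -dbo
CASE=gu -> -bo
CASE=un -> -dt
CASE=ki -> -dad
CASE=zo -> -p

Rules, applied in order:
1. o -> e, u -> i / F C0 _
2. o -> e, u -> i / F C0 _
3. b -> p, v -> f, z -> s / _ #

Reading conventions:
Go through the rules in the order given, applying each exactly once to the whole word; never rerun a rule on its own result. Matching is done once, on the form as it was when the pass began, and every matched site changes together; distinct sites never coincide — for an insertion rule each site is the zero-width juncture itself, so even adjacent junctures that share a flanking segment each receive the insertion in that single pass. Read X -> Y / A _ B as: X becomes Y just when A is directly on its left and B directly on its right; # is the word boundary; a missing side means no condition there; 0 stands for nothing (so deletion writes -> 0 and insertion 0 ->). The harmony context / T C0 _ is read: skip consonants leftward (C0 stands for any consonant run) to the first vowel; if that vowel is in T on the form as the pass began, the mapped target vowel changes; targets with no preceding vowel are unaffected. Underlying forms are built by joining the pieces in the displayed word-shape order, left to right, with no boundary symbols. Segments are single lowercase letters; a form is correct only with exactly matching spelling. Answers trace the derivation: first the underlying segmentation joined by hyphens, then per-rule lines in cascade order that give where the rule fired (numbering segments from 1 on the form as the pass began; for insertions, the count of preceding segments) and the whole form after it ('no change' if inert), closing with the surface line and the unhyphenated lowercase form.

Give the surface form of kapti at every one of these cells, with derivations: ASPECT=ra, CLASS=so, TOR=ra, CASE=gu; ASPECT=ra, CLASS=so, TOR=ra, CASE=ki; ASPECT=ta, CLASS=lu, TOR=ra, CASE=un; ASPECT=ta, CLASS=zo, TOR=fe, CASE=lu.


cell ASPECT=ra, CLASS=so, TOR=ra, CASE=gu:
underlying: kapti-e-bo-se-pv
1. o -> e, u -> i / F C0 _: fires at position(s) 8: kaptiebesepv
2. o -> e, u -> i / F C0 _: no change
3. b -> p, v -> f, z -> s / _ #: fires at position(s) 12: kaptiebesepf
surface: kaptiebesepf

cell ASPECT=ra, CLASS=so, TOR=ra, CASE=ki:
underlying: kapti-e-dad-se-pv
1. o -> e, u -> i / F C0 _: no change
2. o -> e, u -> i / F C0 _: no change
3. b -> p, v -> f, z -> s / _ #: fires at position(s) 13: kaptiedadsepf
surface: kaptiedadsepf

cell ASPECT=ta, CLASS=lu, TOR=ra, CASE=un:
underlying: kapti-e-dt-rd-ro
1. o -> e, u -> i / F C0 _: fires at position(s) 12: kaptiedtrdre
2. o -> e, u -> i / F C0 _: no change
3. b -> p, v -> f, z -> s / _ #: no change
surface: kaptiedtrdre

cell ASPECT=ta, CLASS=zo, TOR=fe, CASE=lu:
underlying: kapti-fi-dbo-rd-to
1. o -> e, u -> i / F C0 _: fires at position(s) 10: kaptifidberdto
2. o -> e, u -> i / F C0 _: fires at position(s) 14: kaptifidberdte
3. b -> p, v -> f, z -> s / _ #: no change
surface: kaptifidberdte
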